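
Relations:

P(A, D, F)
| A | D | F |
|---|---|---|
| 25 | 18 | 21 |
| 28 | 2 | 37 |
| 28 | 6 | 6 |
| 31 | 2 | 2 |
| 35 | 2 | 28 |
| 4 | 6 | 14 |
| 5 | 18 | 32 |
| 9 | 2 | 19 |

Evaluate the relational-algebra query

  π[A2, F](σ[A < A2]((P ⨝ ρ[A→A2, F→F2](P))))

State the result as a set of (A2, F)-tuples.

ρ[A→A2, F→F2]: schema becomes (A2, D, F2); tuples unchanged.
Natural join on D: {(25, 18, 21, 25, 21), (25, 18, 21, 5, 32), (28, 2, 37, 28, 37), (28, 2, 37, 31, 2), (28, 2, 37, 35, 28), (28, 2, 37, 9, 19), (28, 6, 6, 28, 6), (28, 6, 6, 4, 14), (31, 2, 2, 28, 37), (31, 2, 2, 31, 2), (31, 2, 2, 35, 28), (31, 2, 2, 9, 19), (35, 2, 28, 28, 37), (35, 2, 28, 31, 2), (35, 2, 28, 35, 28), (35, 2, 28, 9, 19), (4, 6, 14, 28, 6), (4, 6, 14, 4, 14), (5, 18, 32, 25, 21), (5, 18, 32, 5, 32), (9, 2, 19, 28, 37), (9, 2, 19, 31, 2), (9, 2, 19, 35, 28), (9, 2, 19, 9, 19)}
Selection A < A2: {(28, 2, 37, 31, 2), (28, 2, 37, 35, 28), (31, 2, 2, 35, 28), (4, 6, 14, 28, 6), (5, 18, 32, 25, 21), (9, 2, 19, 28, 37), (9, 2, 19, 31, 2), (9, 2, 19, 35, 28)}
π[A2, F]: project onto (A2, F) → {(25, 32), (28, 14), (28, 19), (31, 19), (31, 37), (35, 19), (35, 2), (35, 37)}

{(25, 32), (28, 14), (28, 19), (31, 19), (31, 37), (35, 19), (35, 2), (35, 37)}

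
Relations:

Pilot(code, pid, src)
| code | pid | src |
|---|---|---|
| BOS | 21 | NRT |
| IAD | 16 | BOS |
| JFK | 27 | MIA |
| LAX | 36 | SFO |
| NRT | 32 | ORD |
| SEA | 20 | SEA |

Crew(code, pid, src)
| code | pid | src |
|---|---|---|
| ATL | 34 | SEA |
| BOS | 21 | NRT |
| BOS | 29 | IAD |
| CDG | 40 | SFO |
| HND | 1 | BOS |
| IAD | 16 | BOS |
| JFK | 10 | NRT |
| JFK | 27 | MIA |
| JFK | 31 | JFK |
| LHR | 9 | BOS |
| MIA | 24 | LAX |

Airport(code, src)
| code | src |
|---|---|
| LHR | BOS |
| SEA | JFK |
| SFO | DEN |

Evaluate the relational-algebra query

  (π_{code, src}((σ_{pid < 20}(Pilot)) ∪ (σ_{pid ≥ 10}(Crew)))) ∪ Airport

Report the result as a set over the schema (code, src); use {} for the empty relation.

Apply σ_{pid < 20}; surviving tuples: {(IAD, 16, BOS)}
Apply σ_{pid ≥ 10}; surviving tuples: {(ATL, 34, SEA), (BOS, 21, NRT), (BOS, 29, IAD), (CDG, 40, SFO), (IAD, 16, BOS), (JFK, 10, NRT), (JFK, 27, MIA), (JFK, 31, JFK), (MIA, 24, LAX)}
Union: {(IAD, 16, BOS)} with {(ATL, 34, SEA), (BOS, 21, NRT), (BOS, 29, IAD), (CDG, 40, SFO), (IAD, 16, BOS), (JFK, 10, NRT), (JFK, 27, MIA), (JFK, 31, JFK), (MIA, 24, LAX)} → {(ATL, 34, SEA), (BOS, 21, NRT), (BOS, 29, IAD), (CDG, 40, SFO), (IAD, 16, BOS), (JFK, 10, NRT), (JFK, 27, MIA), (JFK, 31, JFK), (MIA, 24, LAX)}
π_{code, src} gives {(ATL, SEA), (BOS, IAD), (BOS, NRT), (CDG, SFO), (IAD, BOS), (JFK, JFK), (JFK, MIA), (JFK, NRT), (MIA, LAX)}.
Union: {(ATL, SEA), (BOS, IAD), (BOS, NRT), (CDG, SFO), (IAD, BOS), (JFK, JFK), (JFK, MIA), (JFK, NRT), (MIA, LAX)} with {(LHR, BOS), (SEA, JFK), (SFO, DEN)} → {(ATL, SEA), (BOS, IAD), (BOS, NRT), (CDG, SFO), (IAD, BOS), (JFK, JFK), (JFK, MIA), (JFK, NRT), (LHR, BOS), (MIA, LAX), (SEA, JFK), (SFO, DEN)}

{(ATL, SEA), (BOS, IAD), (BOS, NRT), (CDG, SFO), (IAD, BOS), (JFK, JFK), (JFK, MIA), (JFK, NRT), (LHR, BOS), (MIA, LAX), (SEA, JFK), (SFO, DEN)}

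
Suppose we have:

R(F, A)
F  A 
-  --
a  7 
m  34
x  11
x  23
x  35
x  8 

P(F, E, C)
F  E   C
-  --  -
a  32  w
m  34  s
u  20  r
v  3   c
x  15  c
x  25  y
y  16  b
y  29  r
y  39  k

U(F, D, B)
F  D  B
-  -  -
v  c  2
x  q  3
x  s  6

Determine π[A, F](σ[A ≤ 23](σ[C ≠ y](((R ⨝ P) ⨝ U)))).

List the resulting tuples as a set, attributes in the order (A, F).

Joining R and P on F yields {(a, 7, 32, w), (m, 34, 34, s), (x, 11, 15, c), (x, 11, 25, y), (x, 23, 15, c), (x, 23, 25, y), (x, 35, 15, c), (x, 35, 25, y), (x, 8, 15, c), (x, 8, 25, y)}.
Joining (R ⨝ P) and U on F yields {(x, 11, 15, c, q, 3), (x, 11, 15, c, s, 6), (x, 11, 25, y, q, 3), (x, 11, 25, y, s, 6), (x, 23, 15, c, q, 3), (x, 23, 15, c, s, 6), (x, 23, 25, y, q, 3), (x, 23, 25, y, s, 6), (x, 35, 15, c, q, 3), (x, 35, 15, c, s, 6), (x, 35, 25, y, q, 3), (x, 35, 25, y, s, 6), (x, 8, 15, c, q, 3), (x, 8, 15, c, s, 6), (x, 8, 25, y, q, 3), (x, 8, 25, y, s, 6)}.
Selection C ≠ y: {(x, 11, 15, c, q, 3), (x, 11, 15, c, s, 6), (x, 23, 15, c, q, 3), (x, 23, 15, c, s, 6), (x, 35, 15, c, q, 3), (x, 35, 15, c, s, 6), (x, 8, 15, c, q, 3), (x, 8, 15, c, s, 6)}
Selection A ≤ 23: {(x, 11, 15, c, q, 3), (x, 11, 15, c, s, 6), (x, 23, 15, c, q, 3), (x, 23, 15, c, s, 6), (x, 8, 15, c, q, 3), (x, 8, 15, c, s, 6)}
π_{A, F} gives {(11, x), (23, x), (8, x)} (3 duplicate(s) eliminated).

{(11, x), (23, x), (8, x)}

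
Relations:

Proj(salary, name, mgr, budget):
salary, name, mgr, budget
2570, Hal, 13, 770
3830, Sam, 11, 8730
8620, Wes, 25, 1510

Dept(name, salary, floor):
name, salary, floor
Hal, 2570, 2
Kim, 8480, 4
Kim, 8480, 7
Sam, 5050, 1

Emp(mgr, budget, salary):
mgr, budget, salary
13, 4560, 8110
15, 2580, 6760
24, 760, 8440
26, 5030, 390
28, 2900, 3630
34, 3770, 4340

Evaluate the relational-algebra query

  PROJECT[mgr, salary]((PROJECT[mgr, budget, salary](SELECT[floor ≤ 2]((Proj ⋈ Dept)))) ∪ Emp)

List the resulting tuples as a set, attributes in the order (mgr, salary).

{(13, 2570), (13, 8110), (15, 6760), (24, 8440), (26, 390), (28, 3630), (34, 4340)}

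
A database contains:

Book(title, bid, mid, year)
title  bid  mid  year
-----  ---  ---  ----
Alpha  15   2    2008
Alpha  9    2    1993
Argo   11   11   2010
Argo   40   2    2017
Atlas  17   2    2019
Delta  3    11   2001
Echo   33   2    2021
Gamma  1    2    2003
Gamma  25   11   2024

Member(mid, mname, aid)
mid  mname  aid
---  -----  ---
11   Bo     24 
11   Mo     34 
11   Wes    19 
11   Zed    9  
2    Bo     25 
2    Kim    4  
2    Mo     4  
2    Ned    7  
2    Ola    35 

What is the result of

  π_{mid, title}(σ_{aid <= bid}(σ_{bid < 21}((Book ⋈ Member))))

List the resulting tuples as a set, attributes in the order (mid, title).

{(11, Argo), (2, Alpha), (2, Atlas)}

Joining Book and Member on mid yields {(Alpha, 15, 2, 2008, Bo, 25), (Alpha, 15, 2, 2008, Kim, 4), (Alpha, 15, 2, 2008, Mo, 4), (Alpha, 15, 2, 2008, Ned, 7), (Alpha, 15, 2, 2008, Ola, 35), (Alpha, 9, 2, 1993, Bo, 25), (Alpha, 9, 2, 1993, Kim, 4), (Alpha, 9, 2, 1993, Mo, 4), (Alpha, 9, 2, 1993, Ned, 7), (Alpha, 9, 2, 1993, Ola, 35), (Argo, 11, 11, 2010, Bo, 24), (Argo, 11, 11, 2010, Mo, 34), (Argo, 11, 11, 2010, Wes, 19), (Argo, 11, 11, 2010, Zed, 9), (Argo, 40, 2, 2017, Bo, 25), (Argo, 40, 2, 2017, Kim, 4), (Argo, 40, 2, 2017, Mo, 4), (Argo, 40, 2, 2017, Ned, 7), (Argo, 40, 2, 2017, Ola, 35), (Atlas, 17, 2, 2019, Bo, 25), (Atlas, 17, 2, 2019, Kim, 4), (Atlas, 17, 2, 2019, Mo, 4), (Atlas, 17, 2, 2019, Ned, 7), (Atlas, 17, 2, 2019, Ola, 35), (Delta, 3, 11, 2001, Bo, 24), (Delta, 3, 11, 2001, Mo, 34), (Delta, 3, 11, 2001, Wes, 19), (Delta, 3, 11, 2001, Zed, 9), (Echo, 33, 2, 2021, Bo, 25), (Echo, 33, 2, 2021, Kim, 4), (Echo, 33, 2, 2021, Mo, 4), (Echo, 33, 2, 2021, Ned, 7), (Echo, 33, 2, 2021, Ola, 35), (Gamma, 1, 2, 2003, Bo, 25), (Gamma, 1, 2, 2003, Kim, 4), (Gamma, 1, 2, 2003, Mo, 4), (Gamma, 1, 2, 2003, Ned, 7), (Gamma, 1, 2, 2003, Ola, 35), (Gamma, 25, 11, 2024, Bo, 24), (Gamma, 25, 11, 2024, Mo, 34), (Gamma, 25, 11, 2024, Wes, 19), (Gamma, 25, 11, 2024, Zed, 9)}.
Apply σ_{bid < 21}; surviving tuples: {(Alpha, 15, 2, 2008, Bo, 25), (Alpha, 15, 2, 2008, Kim, 4), (Alpha, 15, 2, 2008, Mo, 4), (Alpha, 15, 2, 2008, Ned, 7), (Alpha, 15, 2, 2008, Ola, 35), (Alpha, 9, 2, 1993, Bo, 25), (Alpha, 9, 2, 1993, Kim, 4), (Alpha, 9, 2, 1993, Mo, 4), (Alpha, 9, 2, 1993, Ned, 7), (Alpha, 9, 2, 1993, Ola, 35), (Argo, 11, 11, 2010, Bo, 24), (Argo, 11, 11, 2010, Mo, 34), (Argo, 11, 11, 2010, Wes, 19), (Argo, 11, 11, 2010, Zed, 9), (Atlas, 17, 2, 2019, Bo, 25), (Atlas, 17, 2, 2019, Kim, 4), (Atlas, 17, 2, 2019, Mo, 4), (Atlas, 17, 2, 2019, Ned, 7), (Atlas, 17, 2, 2019, Ola, 35), (Delta, 3, 11, 2001, Bo, 24), (Delta, 3, 11, 2001, Mo, 34), (Delta, 3, 11, 2001, Wes, 19), (Delta, 3, 11, 2001, Zed, 9), (Gamma, 1, 2, 2003, Bo, 25), (Gamma, 1, 2, 2003, Kim, 4), (Gamma, 1, 2, 2003, Mo, 4), (Gamma, 1, 2, 2003, Ned, 7), (Gamma, 1, 2, 2003, Ola, 35)}
Apply σ_{aid <= bid}; surviving tuples: {(Alpha, 15, 2, 2008, Kim, 4), (Alpha, 15, 2, 2008, Mo, 4), (Alpha, 15, 2, 2008, Ned, 7), (Alpha, 9, 2, 1993, Kim, 4), (Alpha, 9, 2, 1993, Mo, 4), (Alpha, 9, 2, 1993, Ned, 7), (Argo, 11, 11, 2010, Zed, 9), (Atlas, 17, 2, 2019, Kim, 4), (Atlas, 17, 2, 2019, Mo, 4), (Atlas, 17, 2, 2019, Ned, 7)}
Projecting to mid, title (7 duplicate(s) eliminated): {(11, Argo), (2, Alpha), (2, Atlas)}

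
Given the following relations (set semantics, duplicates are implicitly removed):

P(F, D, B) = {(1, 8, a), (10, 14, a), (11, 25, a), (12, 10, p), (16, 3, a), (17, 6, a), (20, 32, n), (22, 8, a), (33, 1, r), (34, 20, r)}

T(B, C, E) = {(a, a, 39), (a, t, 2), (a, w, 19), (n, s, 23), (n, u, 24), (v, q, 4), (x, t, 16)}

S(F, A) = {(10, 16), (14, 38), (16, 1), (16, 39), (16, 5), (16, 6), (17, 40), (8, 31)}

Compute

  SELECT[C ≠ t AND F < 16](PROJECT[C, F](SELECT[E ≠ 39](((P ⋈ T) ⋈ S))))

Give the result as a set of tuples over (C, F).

{(w, 10)}

P ⋈ T (natural join on B): {(1, 8, a, a, 39), (1, 8, a, t, 2), (1, 8, a, w, 19), (10, 14, a, a, 39), (10, 14, a, t, 2), (10, 14, a, w, 19), (11, 25, a, a, 39), (11, 25, a, t, 2), (11, 25, a, w, 19), (16, 3, a, a, 39), (16, 3, a, t, 2), (16, 3, a, w, 19), (17, 6, a, a, 39), (17, 6, a, t, 2), (17, 6, a, w, 19), (20, 32, n, s, 23), (20, 32, n, u, 24), (22, 8, a, a, 39), (22, 8, a, t, 2), (22, 8, a, w, 19)}
(P ⋈ T) ⋈ S (natural join on F): {(10, 14, a, a, 39, 16), (10, 14, a, t, 2, 16), (10, 14, a, w, 19, 16), (16, 3, a, a, 39, 1), (16, 3, a, a, 39, 39), (16, 3, a, a, 39, 5), (16, 3, a, a, 39, 6), (16, 3, a, t, 2, 1), (16, 3, a, t, 2, 39), (16, 3, a, t, 2, 5), (16, 3, a, t, 2, 6), (16, 3, a, w, 19, 1), (16, 3, a, w, 19, 39), (16, 3, a, w, 19, 5), (16, 3, a, w, 19, 6), (17, 6, a, a, 39, 40), (17, 6, a, t, 2, 40), (17, 6, a, w, 19, 40)}
Apply σ_{E ≠ 39}; surviving tuples: {(10, 14, a, t, 2, 16), (10, 14, a, w, 19, 16), (16, 3, a, t, 2, 1), (16, 3, a, t, 2, 39), (16, 3, a, t, 2, 5), (16, 3, a, t, 2, 6), (16, 3, a, w, 19, 1), (16, 3, a, w, 19, 39), (16, 3, a, w, 19, 5), (16, 3, a, w, 19, 6), (17, 6, a, t, 2, 40), (17, 6, a, w, 19, 40)}
Projecting to C, F (6 duplicate(s) eliminated): {(t, 10), (t, 16), (t, 17), (w, 10), (w, 16), (w, 17)}
Apply σ_{C ≠ t AND F < 16}; surviving tuples: {(w, 10)}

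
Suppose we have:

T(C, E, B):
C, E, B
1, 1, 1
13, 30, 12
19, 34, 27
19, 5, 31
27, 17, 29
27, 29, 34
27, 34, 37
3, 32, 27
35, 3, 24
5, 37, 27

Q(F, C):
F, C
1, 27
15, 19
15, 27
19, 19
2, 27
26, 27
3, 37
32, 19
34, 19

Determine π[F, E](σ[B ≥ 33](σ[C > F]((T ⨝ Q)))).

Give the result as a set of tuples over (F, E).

Natural join on C: {(19, 34, 27, 15), (19, 34, 27, 19), (19, 34, 27, 32), (19, 34, 27, 34), (19, 5, 31, 15), (19, 5, 31, 19), (19, 5, 31, 32), (19, 5, 31, 34), (27, 17, 29, 1), (27, 17, 29, 15), (27, 17, 29, 2), (27, 17, 29, 26), (27, 29, 34, 1), (27, 29, 34, 15), (27, 29, 34, 2), (27, 29, 34, 26), (27, 34, 37, 1), (27, 34, 37, 15), (27, 34, 37, 2), (27, 34, 37, 26)}
σ[C > F]: keep tuples satisfying C > F → {(19, 34, 27, 15), (19, 5, 31, 15), (27, 17, 29, 1), (27, 17, 29, 15), (27, 17, 29, 2), (27, 17, 29, 26), (27, 29, 34, 1), (27, 29, 34, 15), (27, 29, 34, 2), (27, 29, 34, 26), (27, 34, 37, 1), (27, 34, 37, 15), (27, 34, 37, 2), (27, 34, 37, 26)}
σ[B ≥ 33]: keep tuples satisfying B ≥ 33 → {(27, 29, 34, 1), (27, 29, 34, 15), (27, 29, 34, 2), (27, 29, 34, 26), (27, 34, 37, 1), (27, 34, 37, 15), (27, 34, 37, 2), (27, 34, 37, 26)}
π_{F, E} gives {(1, 29), (1, 34), (15, 29), (15, 34), (2, 29), (2, 34), (26, 29), (26, 34)}.

{(1, 29), (1, 34), (15, 29), (15, 34), (2, 29), (2, 34), (26, 29), (26, 34)}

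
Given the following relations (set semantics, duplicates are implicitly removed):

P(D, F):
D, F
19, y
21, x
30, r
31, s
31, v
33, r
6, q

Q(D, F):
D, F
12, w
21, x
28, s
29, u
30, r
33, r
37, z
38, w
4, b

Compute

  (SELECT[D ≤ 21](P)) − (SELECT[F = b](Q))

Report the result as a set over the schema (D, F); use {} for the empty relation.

Filtering on D ≤ 21 leaves {(19, y), (21, x), (6, q)}.
Filtering on F = b leaves {(4, b)}.
Set difference of the two operands is {(19, y), (21, x), (6, q)}.

{(19, y), (21, x), (6, q)}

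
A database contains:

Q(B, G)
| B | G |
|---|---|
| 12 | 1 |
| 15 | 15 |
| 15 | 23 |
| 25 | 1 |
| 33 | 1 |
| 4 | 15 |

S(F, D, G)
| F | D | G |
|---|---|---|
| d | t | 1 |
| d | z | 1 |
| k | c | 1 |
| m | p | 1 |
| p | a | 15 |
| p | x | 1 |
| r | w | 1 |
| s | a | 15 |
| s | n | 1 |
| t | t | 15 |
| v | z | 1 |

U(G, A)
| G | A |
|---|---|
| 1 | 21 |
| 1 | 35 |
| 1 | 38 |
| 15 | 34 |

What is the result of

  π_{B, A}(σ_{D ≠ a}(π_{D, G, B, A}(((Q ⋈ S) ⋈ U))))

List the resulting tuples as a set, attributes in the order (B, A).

{(12, 21), (12, 35), (12, 38), (15, 34), (25, 21), (25, 35), (25, 38), (33, 21), (33, 35), (33, 38), (4, 34)}

Q ⋈ S (natural join on G): {(12, 1, d, t), (12, 1, d, z), (12, 1, k, c), (12, 1, m, p), (12, 1, p, x), (12, 1, r, w), (12, 1, s, n), (12, 1, v, z), (15, 15, p, a), (15, 15, s, a), (15, 15, t, t), (25, 1, d, t), (25, 1, d, z), (25, 1, k, c), (25, 1, m, p), (25, 1, p, x), (25, 1, r, w), (25, 1, s, n), (25, 1, v, z), (33, 1, d, t), (33, 1, d, z), (33, 1, k, c), (33, 1, m, p), (33, 1, p, x), (33, 1, r, w), (33, 1, s, n), (33, 1, v, z), (4, 15, p, a), (4, 15, s, a), (4, 15, t, t)}
(Q ⋈ S) ⋈ U (natural join on G): {(12, 1, d, t, 21), (12, 1, d, t, 35), (12, 1, d, t, 38), (12, 1, d, z, 21), (12, 1, d, z, 35), (12, 1, d, z, 38), (12, 1, k, c, 21), (12, 1, k, c, 35), (12, 1, k, c, 38), (12, 1, m, p, 21), (12, 1, m, p, 35), (12, 1, m, p, 38), (12, 1, p, x, 21), (12, 1, p, x, 35), (12, 1, p, x, 38), (12, 1, r, w, 21), (12, 1, r, w, 35), (12, 1, r, w, 38), (12, 1, s, n, 21), (12, 1, s, n, 35), (12, 1, s, n, 38), (12, 1, v, z, 21), (12, 1, v, z, 35), (12, 1, v, z, 38), (15, 15, p, a, 34), (15, 15, s, a, 34), (15, 15, t, t, 34), (25, 1, d, t, 21), (25, 1, d, t, 35), (25, 1, d, t, 38), (25, 1, d, z, 21), (25, 1, d, z, 35), (25, 1, d, z, 38), (25, 1, k, c, 21), (25, 1, k, c, 35), (25, 1, k, c, 38), (25, 1, m, p, 21), (25, 1, m, p, 35), (25, 1, m, p, 38), (25, 1, p, x, 21), (25, 1, p, x, 35), (25, 1, p, x, 38), (25, 1, r, w, 21), (25, 1, r, w, 35), (25, 1, r, w, 38), (25, 1, s, n, 21), (25, 1, s, n, 35), (25, 1, s, n, 38), (25, 1, v, z, 21), (25, 1, v, z, 35), (25, 1, v, z, 38), (33, 1, d, t, 21), (33, 1, d, t, 35), (33, 1, d, t, 38), (33, 1, d, z, 21), (33, 1, d, z, 35), (33, 1, d, z, 38), (33, 1, k, c, 21), (33, 1, k, c, 35), (33, 1, k, c, 38), (33, 1, m, p, 21), (33, 1, m, p, 35), (33, 1, m, p, 38), (33, 1, p, x, 21), (33, 1, p, x, 35), (33, 1, p, x, 38), (33, 1, r, w, 21), (33, 1, r, w, 35), (33, 1, r, w, 38), (33, 1, s, n, 21), (33, 1, s, n, 35), (33, 1, s, n, 38), (33, 1, v, z, 21), (33, 1, v, z, 35), (33, 1, v, z, 38), (4, 15, p, a, 34), (4, 15, s, a, 34), (4, 15, t, t, 34)}
Keep only column(s) D, G, B, A (11 duplicate(s) eliminated): {(a, 15, 15, 34), (a, 15, 4, 34), (c, 1, 12, 21), (c, 1, 12, 35), (c, 1, 12, 38), (c, 1, 25, 21), (c, 1, 25, 35), (c, 1, 25, 38), (c, 1, 33, 21), (c, 1, 33, 35), (c, 1, 33, 38), (n, 1, 12, 21), (n, 1, 12, 35), (n, 1, 12, 38), (n, 1, 25, 21), (n, 1, 25, 35), (n, 1, 25, 38), (n, 1, 33, 21), (n, 1, 33, 35), (n, 1, 33, 38), (p, 1, 12, 21), (p, 1, 12, 35), (p, 1, 12, 38), (p, 1, 25, 21), (p, 1, 25, 35), (p, 1, 25, 38), (p, 1, 33, 21), (p, 1, 33, 35), (p, 1, 33, 38), (t, 1, 12, 21), (t, 1, 12, 35), (t, 1, 12, 38), (t, 1, 25, 21), (t, 1, 25, 35), (t, 1, 25, 38), (t, 1, 33, 21), (t, 1, 33, 35), (t, 1, 33, 38), (t, 15, 15, 34), (t, 15, 4, 34), (w, 1, 12, 21), (w, 1, 12, 35), (w, 1, 12, 38), (w, 1, 25, 21), (w, 1, 25, 35), (w, 1, 25, 38), (w, 1, 33, 21), (w, 1, 33, 35), (w, 1, 33, 38), (x, 1, 12, 21), (x, 1, 12, 35), (x, 1, 12, 38), (x, 1, 25, 21), (x, 1, 25, 35), (x, 1, 25, 38), (x, 1, 33, 21), (x, 1, 33, 35), (x, 1, 33, 38), (z, 1, 12, 21), (z, 1, 12, 35), (z, 1, 12, 38), (z, 1, 25, 21), (z, 1, 25, 35), (z, 1, 25, 38), (z, 1, 33, 21), (z, 1, 33, 35), (z, 1, 33, 38)}
Selection D ≠ a: {(c, 1, 12, 21), (c, 1, 12, 35), (c, 1, 12, 38), (c, 1, 25, 21), (c, 1, 25, 35), (c, 1, 25, 38), (c, 1, 33, 21), (c, 1, 33, 35), (c, 1, 33, 38), (n, 1, 12, 21), (n, 1, 12, 35), (n, 1, 12, 38), (n, 1, 25, 21), (n, 1, 25, 35), (n, 1, 25, 38), (n, 1, 33, 21), (n, 1, 33, 35), (n, 1, 33, 38), (p, 1, 12, 21), (p, 1, 12, 35), (p, 1, 12, 38), (p, 1, 25, 21), (p, 1, 25, 35), (p, 1, 25, 38), (p, 1, 33, 21), (p, 1, 33, 35), (p, 1, 33, 38), (t, 1, 12, 21), (t, 1, 12, 35), (t, 1, 12, 38), (t, 1, 25, 21), (t, 1, 25, 35), (t, 1, 25, 38), (t, 1, 33, 21), (t, 1, 33, 35), (t, 1, 33, 38), (t, 15, 15, 34), (t, 15, 4, 34), (w, 1, 12, 21), (w, 1, 12, 35), (w, 1, 12, 38), (w, 1, 25, 21), (w, 1, 25, 35), (w, 1, 25, 38), (w, 1, 33, 21), (w, 1, 33, 35), (w, 1, 33, 38), (x, 1, 12, 21), (x, 1, 12, 35), (x, 1, 12, 38), (x, 1, 25, 21), (x, 1, 25, 35), (x, 1, 25, 38), (x, 1, 33, 21), (x, 1, 33, 35), (x, 1, 33, 38), (z, 1, 12, 21), (z, 1, 12, 35), (z, 1, 12, 38), (z, 1, 25, 21), (z, 1, 25, 35), (z, 1, 25, 38), (z, 1, 33, 21), (z, 1, 33, 35), (z, 1, 33, 38)}
Keep only column(s) B, A (54 duplicate(s) eliminated): {(12, 21), (12, 35), (12, 38), (15, 34), (25, 21), (25, 35), (25, 38), (33, 21), (33, 35), (33, 38), (4, 34)}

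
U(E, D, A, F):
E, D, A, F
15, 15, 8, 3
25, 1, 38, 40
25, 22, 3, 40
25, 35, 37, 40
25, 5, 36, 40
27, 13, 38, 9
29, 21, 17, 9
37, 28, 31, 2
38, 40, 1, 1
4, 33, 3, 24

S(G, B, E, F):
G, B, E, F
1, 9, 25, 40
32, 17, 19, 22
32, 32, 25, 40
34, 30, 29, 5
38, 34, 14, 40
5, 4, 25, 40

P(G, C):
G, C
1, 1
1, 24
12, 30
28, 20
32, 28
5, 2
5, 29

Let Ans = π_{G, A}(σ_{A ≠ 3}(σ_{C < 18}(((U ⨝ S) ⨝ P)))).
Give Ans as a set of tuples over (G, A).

{(1, 36), (1, 37), (1, 38), (5, 36), (5, 37), (5, 38)}

Natural join on E, F: {(25, 1, 38, 40, 1, 9), (25, 1, 38, 40, 32, 32), (25, 1, 38, 40, 5, 4), (25, 22, 3, 40, 1, 9), (25, 22, 3, 40, 32, 32), (25, 22, 3, 40, 5, 4), (25, 35, 37, 40, 1, 9), (25, 35, 37, 40, 32, 32), (25, 35, 37, 40, 5, 4), (25, 5, 36, 40, 1, 9), (25, 5, 36, 40, 32, 32), (25, 5, 36, 40, 5, 4)}
Natural join on G: {(25, 1, 38, 40, 1, 9, 1), (25, 1, 38, 40, 1, 9, 24), (25, 1, 38, 40, 32, 32, 28), (25, 1, 38, 40, 5, 4, 2), (25, 1, 38, 40, 5, 4, 29), (25, 22, 3, 40, 1, 9, 1), (25, 22, 3, 40, 1, 9, 24), (25, 22, 3, 40, 32, 32, 28), (25, 22, 3, 40, 5, 4, 2), (25, 22, 3, 40, 5, 4, 29), (25, 35, 37, 40, 1, 9, 1), (25, 35, 37, 40, 1, 9, 24), (25, 35, 37, 40, 32, 32, 28), (25, 35, 37, 40, 5, 4, 2), (25, 35, 37, 40, 5, 4, 29), (25, 5, 36, 40, 1, 9, 1), (25, 5, 36, 40, 1, 9, 24), (25, 5, 36, 40, 32, 32, 28), (25, 5, 36, 40, 5, 4, 2), (25, 5, 36, 40, 5, 4, 29)}
Filtering on C < 18 leaves {(25, 1, 38, 40, 1, 9, 1), (25, 1, 38, 40, 5, 4, 2), (25, 22, 3, 40, 1, 9, 1), (25, 22, 3, 40, 5, 4, 2), (25, 35, 37, 40, 1, 9, 1), (25, 35, 37, 40, 5, 4, 2), (25, 5, 36, 40, 1, 9, 1), (25, 5, 36, 40, 5, 4, 2)}.
Filtering on A ≠ 3 leaves {(25, 1, 38, 40, 1, 9, 1), (25, 1, 38, 40, 5, 4, 2), (25, 35, 37, 40, 1, 9, 1), (25, 35, 37, 40, 5, 4, 2), (25, 5, 36, 40, 1, 9, 1), (25, 5, 36, 40, 5, 4, 2)}.
Projecting to G, A: {(1, 36), (1, 37), (1, 38), (5, 36), (5, 37), (5, 38)}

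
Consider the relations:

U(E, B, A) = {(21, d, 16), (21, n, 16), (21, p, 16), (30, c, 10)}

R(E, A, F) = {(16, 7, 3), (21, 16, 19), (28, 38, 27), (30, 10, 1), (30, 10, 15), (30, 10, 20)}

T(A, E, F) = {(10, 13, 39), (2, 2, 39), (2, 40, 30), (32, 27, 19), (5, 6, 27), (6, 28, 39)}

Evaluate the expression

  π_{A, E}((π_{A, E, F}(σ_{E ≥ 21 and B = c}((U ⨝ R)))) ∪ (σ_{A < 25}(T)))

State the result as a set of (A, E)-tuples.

Natural join on E, A: {(21, d, 16, 19), (21, n, 16, 19), (21, p, 16, 19), (30, c, 10, 1), (30, c, 10, 15), (30, c, 10, 20)}
σ[E ≥ 21 and B = c]: keep tuples satisfying E ≥ 21 and B = c → {(30, c, 10, 1), (30, c, 10, 15), (30, c, 10, 20)}
π[A, E, F]: project onto (A, E, F) → {(10, 30, 1), (10, 30, 15), (10, 30, 20)}
σ[A < 25]: keep tuples satisfying A < 25 → {(10, 13, 39), (2, 2, 39), (2, 40, 30), (5, 6, 27), (6, 28, 39)}
Union: {(10, 30, 1), (10, 30, 15), (10, 30, 20)} with {(10, 13, 39), (2, 2, 39), (2, 40, 30), (5, 6, 27), (6, 28, 39)} → {(10, 13, 39), (10, 30, 1), (10, 30, 15), (10, 30, 20), (2, 2, 39), (2, 40, 30), (5, 6, 27), (6, 28, 39)}
π[A, E]: project onto (A, E) (2 duplicate(s) eliminated) → {(10, 13), (10, 30), (2, 2), (2, 40), (5, 6), (6, 28)}

{(10, 13), (10, 30), (2, 2), (2, 40), (5, 6), (6, 28)}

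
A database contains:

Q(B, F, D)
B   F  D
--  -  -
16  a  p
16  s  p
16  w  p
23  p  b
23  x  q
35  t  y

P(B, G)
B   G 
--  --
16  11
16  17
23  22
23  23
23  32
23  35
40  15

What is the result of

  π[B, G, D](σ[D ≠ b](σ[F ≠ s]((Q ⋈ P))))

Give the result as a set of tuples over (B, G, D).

Joining Q and P on B yields {(16, a, p, 11), (16, a, p, 17), (16, s, p, 11), (16, s, p, 17), (16, w, p, 11), (16, w, p, 17), (23, p, b, 22), (23, p, b, 23), (23, p, b, 32), (23, p, b, 35), (23, x, q, 22), (23, x, q, 23), (23, x, q, 32), (23, x, q, 35)}.
Apply σ_{F ≠ s}; surviving tuples: {(16, a, p, 11), (16, a, p, 17), (16, w, p, 11), (16, w, p, 17), (23, p, b, 22), (23, p, b, 23), (23, p, b, 32), (23, p, b, 35), (23, x, q, 22), (23, x, q, 23), (23, x, q, 32), (23, x, q, 35)}
Apply σ_{D ≠ b}; surviving tuples: {(16, a, p, 11), (16, a, p, 17), (16, w, p, 11), (16, w, p, 17), (23, x, q, 22), (23, x, q, 23), (23, x, q, 32), (23, x, q, 35)}
Keep only column(s) B, G, D (2 duplicate(s) eliminated): {(16, 11, p), (16, 17, p), (23, 22, q), (23, 23, q), (23, 32, q), (23, 35, q)}

{(16, 11, p), (16, 17, p), (23, 22, q), (23, 23, q), (23, 32, q), (23, 35, q)}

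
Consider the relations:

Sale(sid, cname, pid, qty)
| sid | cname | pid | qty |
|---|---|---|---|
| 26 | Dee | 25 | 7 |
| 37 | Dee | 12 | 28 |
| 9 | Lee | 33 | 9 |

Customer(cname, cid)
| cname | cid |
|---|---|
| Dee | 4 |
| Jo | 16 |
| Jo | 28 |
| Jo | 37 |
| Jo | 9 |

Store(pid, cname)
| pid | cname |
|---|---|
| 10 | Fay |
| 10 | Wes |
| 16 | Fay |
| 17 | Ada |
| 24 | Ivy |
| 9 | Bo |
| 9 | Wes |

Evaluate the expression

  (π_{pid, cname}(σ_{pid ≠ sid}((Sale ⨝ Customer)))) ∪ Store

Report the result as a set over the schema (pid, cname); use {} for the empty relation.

{(10, Fay), (10, Wes), (12, Dee), (16, Fay), (17, Ada), (24, Ivy), (25, Dee), (9, Bo), (9, Wes)}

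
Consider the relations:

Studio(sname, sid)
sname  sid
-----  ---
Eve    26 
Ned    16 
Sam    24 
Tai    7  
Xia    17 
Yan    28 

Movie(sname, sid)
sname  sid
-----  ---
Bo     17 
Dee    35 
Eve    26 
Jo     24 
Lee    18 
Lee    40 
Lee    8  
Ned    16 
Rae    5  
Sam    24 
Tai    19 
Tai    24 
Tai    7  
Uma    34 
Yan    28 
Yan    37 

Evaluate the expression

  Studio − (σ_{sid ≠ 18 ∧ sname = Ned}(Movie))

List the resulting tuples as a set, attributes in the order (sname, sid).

{(Eve, 26), (Sam, 24), (Tai, 7), (Xia, 17), (Yan, 28)}

Selection sid ≠ 18 ∧ sname = Ned: {(Ned, 16)}
Set difference of the two operands is {(Eve, 26), (Sam, 24), (Tai, 7), (Xia, 17), (Yan, 28)}.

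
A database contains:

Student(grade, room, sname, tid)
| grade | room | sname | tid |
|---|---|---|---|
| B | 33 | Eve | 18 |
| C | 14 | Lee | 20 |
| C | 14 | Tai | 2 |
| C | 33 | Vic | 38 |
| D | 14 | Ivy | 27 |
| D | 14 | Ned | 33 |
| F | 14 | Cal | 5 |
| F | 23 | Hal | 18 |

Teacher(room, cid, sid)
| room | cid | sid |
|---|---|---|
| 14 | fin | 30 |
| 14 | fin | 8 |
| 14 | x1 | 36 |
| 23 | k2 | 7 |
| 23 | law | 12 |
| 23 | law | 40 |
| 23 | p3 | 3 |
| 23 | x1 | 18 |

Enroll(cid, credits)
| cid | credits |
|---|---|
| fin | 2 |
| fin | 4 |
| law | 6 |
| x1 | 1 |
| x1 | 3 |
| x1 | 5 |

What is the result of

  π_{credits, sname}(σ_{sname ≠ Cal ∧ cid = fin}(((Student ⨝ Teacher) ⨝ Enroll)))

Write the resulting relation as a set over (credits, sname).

Joining Student and Teacher on room yields {(C, 14, Lee, 20, fin, 30), (C, 14, Lee, 20, fin, 8), (C, 14, Lee, 20, x1, 36), (C, 14, Tai, 2, fin, 30), (C, 14, Tai, 2, fin, 8), (C, 14, Tai, 2, x1, 36), (D, 14, Ivy, 27, fin, 30), (D, 14, Ivy, 27, fin, 8), (D, 14, Ivy, 27, x1, 36), (D, 14, Ned, 33, fin, 30), (D, 14, Ned, 33, fin, 8), (D, 14, Ned, 33, x1, 36), (F, 14, Cal, 5, fin, 30), (F, 14, Cal, 5, fin, 8), (F, 14, Cal, 5, x1, 36), (F, 23, Hal, 18, k2, 7), (F, 23, Hal, 18, law, 12), (F, 23, Hal, 18, law, 40), (F, 23, Hal, 18, p3, 3), (F, 23, Hal, 18, x1, 18)}.
Joining (Student ⨝ Teacher) and Enroll on cid yields {(C, 14, Lee, 20, fin, 30, 2), (C, 14, Lee, 20, fin, 30, 4), (C, 14, Lee, 20, fin, 8, 2), (C, 14, Lee, 20, fin, 8, 4), (C, 14, Lee, 20, x1, 36, 1), (C, 14, Lee, 20, x1, 36, 3), (C, 14, Lee, 20, x1, 36, 5), (C, 14, Tai, 2, fin, 30, 2), (C, 14, Tai, 2, fin, 30, 4), (C, 14, Tai, 2, fin, 8, 2), (C, 14, Tai, 2, fin, 8, 4), (C, 14, Tai, 2, x1, 36, 1), (C, 14, Tai, 2, x1, 36, 3), (C, 14, Tai, 2, x1, 36, 5), (D, 14, Ivy, 27, fin, 30, 2), (D, 14, Ivy, 27, fin, 30, 4), (D, 14, Ivy, 27, fin, 8, 2), (D, 14, Ivy, 27, fin, 8, 4), (D, 14, Ivy, 27, x1, 36, 1), (D, 14, Ivy, 27, x1, 36, 3), (D, 14, Ivy, 27, x1, 36, 5), (D, 14, Ned, 33, fin, 30, 2), (D, 14, Ned, 33, fin, 30, 4), (D, 14, Ned, 33, fin, 8, 2), (D, 14, Ned, 33, fin, 8, 4), (D, 14, Ned, 33, x1, 36, 1), (D, 14, Ned, 33, x1, 36, 3), (D, 14, Ned, 33, x1, 36, 5), (F, 14, Cal, 5, fin, 30, 2), (F, 14, Cal, 5, fin, 30, 4), (F, 14, Cal, 5, fin, 8, 2), (F, 14, Cal, 5, fin, 8, 4), (F, 14, Cal, 5, x1, 36, 1), (F, 14, Cal, 5, x1, 36, 3), (F, 14, Cal, 5, x1, 36, 5), (F, 23, Hal, 18, law, 12, 6), (F, 23, Hal, 18, law, 40, 6), (F, 23, Hal, 18, x1, 18, 1), (F, 23, Hal, 18, x1, 18, 3), (F, 23, Hal, 18, x1, 18, 5)}.
Filtering on sname ≠ Cal ∧ cid = fin leaves {(C, 14, Lee, 20, fin, 30, 2), (C, 14, Lee, 20, fin, 30, 4), (C, 14, Lee, 20, fin, 8, 2), (C, 14, Lee, 20, fin, 8, 4), (C, 14, Tai, 2, fin, 30, 2), (C, 14, Tai, 2, fin, 30, 4), (C, 14, Tai, 2, fin, 8, 2), (C, 14, Tai, 2, fin, 8, 4), (D, 14, Ivy, 27, fin, 30, 2), (D, 14, Ivy, 27, fin, 30, 4), (D, 14, Ivy, 27, fin, 8, 2), (D, 14, Ivy, 27, fin, 8, 4), (D, 14, Ned, 33, fin, 30, 2), (D, 14, Ned, 33, fin, 30, 4), (D, 14, Ned, 33, fin, 8, 2), (D, 14, Ned, 33, fin, 8, 4)}.
π[credits, sname]: project onto (credits, sname) (8 duplicate(s) eliminated) → {(2, Ivy), (2, Lee), (2, Ned), (2, Tai), (4, Ivy), (4, Lee), (4, Ned), (4, Tai)}

{(2, Ivy), (2, Lee), (2, Ned), (2, Tai), (4, Ivy), (4, Lee), (4, Ned), (4, Tai)}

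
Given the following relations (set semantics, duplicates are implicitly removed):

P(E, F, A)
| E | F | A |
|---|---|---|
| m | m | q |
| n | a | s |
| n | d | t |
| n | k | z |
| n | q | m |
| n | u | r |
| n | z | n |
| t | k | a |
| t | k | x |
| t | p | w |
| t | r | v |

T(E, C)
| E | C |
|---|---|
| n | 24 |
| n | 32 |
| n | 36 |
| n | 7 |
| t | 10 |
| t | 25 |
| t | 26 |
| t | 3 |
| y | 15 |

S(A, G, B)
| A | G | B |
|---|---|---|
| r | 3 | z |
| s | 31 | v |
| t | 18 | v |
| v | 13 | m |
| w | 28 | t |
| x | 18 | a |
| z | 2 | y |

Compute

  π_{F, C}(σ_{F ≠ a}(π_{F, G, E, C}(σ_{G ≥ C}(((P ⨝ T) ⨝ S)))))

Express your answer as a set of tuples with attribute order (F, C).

P ⋈ T (natural join on E): {(n, a, s, 24), (n, a, s, 32), (n, a, s, 36), (n, a, s, 7), (n, d, t, 24), (n, d, t, 32), (n, d, t, 36), (n, d, t, 7), (n, k, z, 24), (n, k, z, 32), (n, k, z, 36), (n, k, z, 7), (n, q, m, 24), (n, q, m, 32), (n, q, m, 36), (n, q, m, 7), (n, u, r, 24), (n, u, r, 32), (n, u, r, 36), (n, u, r, 7), (n, z, n, 24), (n, z, n, 32), (n, z, n, 36), (n, z, n, 7), (t, k, a, 10), (t, k, a, 25), (t, k, a, 26), (t, k, a, 3), (t, k, x, 10), (t, k, x, 25), (t, k, x, 26), (t, k, x, 3), (t, p, w, 10), (t, p, w, 25), (t, p, w, 26), (t, p, w, 3), (t, r, v, 10), (t, r, v, 25), (t, r, v, 26), (t, r, v, 3)}
(P ⨝ T) ⋈ S (natural join on A): {(n, a, s, 24, 31, v), (n, a, s, 32, 31, v), (n, a, s, 36, 31, v), (n, a, s, 7, 31, v), (n, d, t, 24, 18, v), (n, d, t, 32, 18, v), (n, d, t, 36, 18, v), (n, d, t, 7, 18, v), (n, k, z, 24, 2, y), (n, k, z, 32, 2, y), (n, k, z, 36, 2, y), (n, k, z, 7, 2, y), (n, u, r, 24, 3, z), (n, u, r, 32, 3, z), (n, u, r, 36, 3, z), (n, u, r, 7, 3, z), (t, k, x, 10, 18, a), (t, k, x, 25, 18, a), (t, k, x, 26, 18, a), (t, k, x, 3, 18, a), (t, p, w, 10, 28, t), (t, p, w, 25, 28, t), (t, p, w, 26, 28, t), (t, p, w, 3, 28, t), (t, r, v, 10, 13, m), (t, r, v, 25, 13, m), (t, r, v, 26, 13, m), (t, r, v, 3, 13, m)}
Apply σ_{G ≥ C}; surviving tuples: {(n, a, s, 24, 31, v), (n, a, s, 7, 31, v), (n, d, t, 7, 18, v), (t, k, x, 10, 18, a), (t, k, x, 3, 18, a), (t, p, w, 10, 28, t), (t, p, w, 25, 28, t), (t, p, w, 26, 28, t), (t, p, w, 3, 28, t), (t, r, v, 10, 13, m), (t, r, v, 3, 13, m)}
Keep only column(s) F, G, E, C: {(a, 31, n, 24), (a, 31, n, 7), (d, 18, n, 7), (k, 18, t, 10), (k, 18, t, 3), (p, 28, t, 10), (p, 28, t, 25), (p, 28, t, 26), (p, 28, t, 3), (r, 13, t, 10), (r, 13, t, 3)}
Apply σ_{F ≠ a}; surviving tuples: {(d, 18, n, 7), (k, 18, t, 10), (k, 18, t, 3), (p, 28, t, 10), (p, 28, t, 25), (p, 28, t, 26), (p, 28, t, 3), (r, 13, t, 10), (r, 13, t, 3)}
Keep only column(s) F, C: {(d, 7), (k, 10), (k, 3), (p, 10), (p, 25), (p, 26), (p, 3), (r, 10), (r, 3)}

{(d, 7), (k, 10), (k, 3), (p, 10), (p, 25), (p, 26), (p, 3), (r, 10), (r, 3)}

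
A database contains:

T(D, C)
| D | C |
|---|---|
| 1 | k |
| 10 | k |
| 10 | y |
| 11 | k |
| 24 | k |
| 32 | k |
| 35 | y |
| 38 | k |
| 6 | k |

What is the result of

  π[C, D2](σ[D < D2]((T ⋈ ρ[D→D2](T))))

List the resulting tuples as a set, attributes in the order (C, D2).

ρ[D→D2]: schema becomes (D2, C); tuples unchanged.
Joining T and ρ[D→D2](T) on C yields {(1, k, 1), (1, k, 10), (1, k, 11), (1, k, 24), (1, k, 32), (1, k, 38), (1, k, 6), (10, k, 1), (10, k, 10), (10, k, 11), (10, k, 24), (10, k, 32), (10, k, 38), (10, k, 6), (10, y, 10), (10, y, 35), (11, k, 1), (11, k, 10), (11, k, 11), (11, k, 24), (11, k, 32), (11, k, 38), (11, k, 6), (24, k, 1), (24, k, 10), (24, k, 11), (24, k, 24), (24, k, 32), (24, k, 38), (24, k, 6), (32, k, 1), (32, k, 10), (32, k, 11), (32, k, 24), (32, k, 32), (32, k, 38), (32, k, 6), (35, y, 10), (35, y, 35), (38, k, 1), (38, k, 10), (38, k, 11), (38, k, 24), (38, k, 32), (38, k, 38), (38, k, 6), (6, k, 1), (6, k, 10), (6, k, 11), (6, k, 24), (6, k, 32), (6, k, 38), (6, k, 6)}.
Filtering on D < D2 leaves {(1, k, 10), (1, k, 11), (1, k, 24), (1, k, 32), (1, k, 38), (1, k, 6), (10, k, 11), (10, k, 24), (10, k, 32), (10, k, 38), (10, y, 35), (11, k, 24), (11, k, 32), (11, k, 38), (24, k, 32), (24, k, 38), (32, k, 38), (6, k, 10), (6, k, 11), (6, k, 24), (6, k, 32), (6, k, 38)}.
Keep only column(s) C, D2 (15 duplicate(s) eliminated): {(k, 10), (k, 11), (k, 24), (k, 32), (k, 38), (k, 6), (y, 35)}

{(k, 10), (k, 11), (k, 24), (k, 32), (k, 38), (k, 6), (y, 35)}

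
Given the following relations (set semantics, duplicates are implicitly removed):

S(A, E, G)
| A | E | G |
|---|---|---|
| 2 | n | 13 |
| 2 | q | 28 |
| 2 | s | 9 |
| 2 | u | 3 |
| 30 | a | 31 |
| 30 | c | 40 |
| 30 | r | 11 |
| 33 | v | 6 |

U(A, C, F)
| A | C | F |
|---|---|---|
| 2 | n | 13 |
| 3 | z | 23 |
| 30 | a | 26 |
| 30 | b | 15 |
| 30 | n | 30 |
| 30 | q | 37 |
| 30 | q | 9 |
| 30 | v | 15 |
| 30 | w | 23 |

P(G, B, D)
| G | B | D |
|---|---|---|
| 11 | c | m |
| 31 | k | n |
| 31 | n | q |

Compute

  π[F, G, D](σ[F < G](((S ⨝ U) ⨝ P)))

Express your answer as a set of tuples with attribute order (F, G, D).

Natural join on A: {(2, n, 13, n, 13), (2, q, 28, n, 13), (2, s, 9, n, 13), (2, u, 3, n, 13), (30, a, 31, a, 26), (30, a, 31, b, 15), (30, a, 31, n, 30), (30, a, 31, q, 37), (30, a, 31, q, 9), (30, a, 31, v, 15), (30, a, 31, w, 23), (30, c, 40, a, 26), (30, c, 40, b, 15), (30, c, 40, n, 30), (30, c, 40, q, 37), (30, c, 40, q, 9), (30, c, 40, v, 15), (30, c, 40, w, 23), (30, r, 11, a, 26), (30, r, 11, b, 15), (30, r, 11, n, 30), (30, r, 11, q, 37), (30, r, 11, q, 9), (30, r, 11, v, 15), (30, r, 11, w, 23)}
Natural join on G: {(30, a, 31, a, 26, k, n), (30, a, 31, a, 26, n, q), (30, a, 31, b, 15, k, n), (30, a, 31, b, 15, n, q), (30, a, 31, n, 30, k, n), (30, a, 31, n, 30, n, q), (30, a, 31, q, 37, k, n), (30, a, 31, q, 37, n, q), (30, a, 31, q, 9, k, n), (30, a, 31, q, 9, n, q), (30, a, 31, v, 15, k, n), (30, a, 31, v, 15, n, q), (30, a, 31, w, 23, k, n), (30, a, 31, w, 23, n, q), (30, r, 11, a, 26, c, m), (30, r, 11, b, 15, c, m), (30, r, 11, n, 30, c, m), (30, r, 11, q, 37, c, m), (30, r, 11, q, 9, c, m), (30, r, 11, v, 15, c, m), (30, r, 11, w, 23, c, m)}
σ[F < G]: keep tuples satisfying F < G → {(30, a, 31, a, 26, k, n), (30, a, 31, a, 26, n, q), (30, a, 31, b, 15, k, n), (30, a, 31, b, 15, n, q), (30, a, 31, n, 30, k, n), (30, a, 31, n, 30, n, q), (30, a, 31, q, 9, k, n), (30, a, 31, q, 9, n, q), (30, a, 31, v, 15, k, n), (30, a, 31, v, 15, n, q), (30, a, 31, w, 23, k, n), (30, a, 31, w, 23, n, q), (30, r, 11, q, 9, c, m)}
Keep only column(s) F, G, D (2 duplicate(s) eliminated): {(15, 31, n), (15, 31, q), (23, 31, n), (23, 31, q), (26, 31, n), (26, 31, q), (30, 31, n), (30, 31, q), (9, 11, m), (9, 31, n), (9, 31, q)}

{(15, 31, n), (15, 31, q), (23, 31, n), (23, 31, q), (26, 31, n), (26, 31, q), (30, 31, n), (30, 31, q), (9, 11, m), (9, 31, n), (9, 31, q)}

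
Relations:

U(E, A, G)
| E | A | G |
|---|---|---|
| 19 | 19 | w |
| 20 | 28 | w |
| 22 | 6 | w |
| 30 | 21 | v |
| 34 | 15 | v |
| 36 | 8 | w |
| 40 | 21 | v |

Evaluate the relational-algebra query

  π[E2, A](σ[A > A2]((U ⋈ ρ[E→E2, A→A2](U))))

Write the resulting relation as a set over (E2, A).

{(19, 28), (22, 19), (22, 28), (22, 8), (34, 21), (36, 19), (36, 28)}

ρ[E→E2, A→A2]: schema becomes (E2, A2, G); tuples unchanged.
Natural join on G: {(19, 19, w, 19, 19), (19, 19, w, 20, 28), (19, 19, w, 22, 6), (19, 19, w, 36, 8), (20, 28, w, 19, 19), (20, 28, w, 20, 28), (20, 28, w, 22, 6), (20, 28, w, 36, 8), (22, 6, w, 19, 19), (22, 6, w, 20, 28), (22, 6, w, 22, 6), (22, 6, w, 36, 8), (30, 21, v, 30, 21), (30, 21, v, 34, 15), (30, 21, v, 40, 21), (34, 15, v, 30, 21), (34, 15, v, 34, 15), (34, 15, v, 40, 21), (36, 8, w, 19, 19), (36, 8, w, 20, 28), (36, 8, w, 22, 6), (36, 8, w, 36, 8), (40, 21, v, 30, 21), (40, 21, v, 34, 15), (40, 21, v, 40, 21)}
Filtering on A > A2 leaves {(19, 19, w, 22, 6), (19, 19, w, 36, 8), (20, 28, w, 19, 19), (20, 28, w, 22, 6), (20, 28, w, 36, 8), (30, 21, v, 34, 15), (36, 8, w, 22, 6), (40, 21, v, 34, 15)}.
π[E2, A]: project onto (E2, A) (1 duplicate(s) eliminated) → {(19, 28), (22, 19), (22, 28), (22, 8), (34, 21), (36, 19), (36, 28)}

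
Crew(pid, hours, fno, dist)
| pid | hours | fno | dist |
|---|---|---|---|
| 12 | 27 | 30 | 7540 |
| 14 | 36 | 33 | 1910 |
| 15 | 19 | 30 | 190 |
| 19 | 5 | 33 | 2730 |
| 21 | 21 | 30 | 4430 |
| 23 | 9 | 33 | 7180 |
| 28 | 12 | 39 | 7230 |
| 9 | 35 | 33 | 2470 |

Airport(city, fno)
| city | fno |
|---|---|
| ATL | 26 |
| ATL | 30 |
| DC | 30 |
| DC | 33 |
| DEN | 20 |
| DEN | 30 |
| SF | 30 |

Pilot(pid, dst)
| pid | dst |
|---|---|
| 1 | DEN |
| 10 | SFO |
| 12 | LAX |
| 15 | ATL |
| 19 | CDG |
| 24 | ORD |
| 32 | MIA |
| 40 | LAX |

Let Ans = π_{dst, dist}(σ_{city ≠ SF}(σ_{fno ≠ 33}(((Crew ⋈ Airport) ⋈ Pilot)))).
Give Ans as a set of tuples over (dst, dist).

{(ATL, 190), (LAX, 7540)}

Crew ⋈ Airport (natural join on fno): {(12, 27, 30, 7540, ATL), (12, 27, 30, 7540, DC), (12, 27, 30, 7540, DEN), (12, 27, 30, 7540, SF), (14, 36, 33, 1910, DC), (15, 19, 30, 190, ATL), (15, 19, 30, 190, DC), (15, 19, 30, 190, DEN), (15, 19, 30, 190, SF), (19, 5, 33, 2730, DC), (21, 21, 30, 4430, ATL), (21, 21, 30, 4430, DC), (21, 21, 30, 4430, DEN), (21, 21, 30, 4430, SF), (23, 9, 33, 7180, DC), (9, 35, 33, 2470, DC)}
(Crew ⋈ Airport) ⋈ Pilot (natural join on pid): {(12, 27, 30, 7540, ATL, LAX), (12, 27, 30, 7540, DC, LAX), (12, 27, 30, 7540, DEN, LAX), (12, 27, 30, 7540, SF, LAX), (15, 19, 30, 190, ATL, ATL), (15, 19, 30, 190, DC, ATL), (15, 19, 30, 190, DEN, ATL), (15, 19, 30, 190, SF, ATL), (19, 5, 33, 2730, DC, CDG)}
Selection fno ≠ 33: {(12, 27, 30, 7540, ATL, LAX), (12, 27, 30, 7540, DC, LAX), (12, 27, 30, 7540, DEN, LAX), (12, 27, 30, 7540, SF, LAX), (15, 19, 30, 190, ATL, ATL), (15, 19, 30, 190, DC, ATL), (15, 19, 30, 190, DEN, ATL), (15, 19, 30, 190, SF, ATL)}
Selection city ≠ SF: {(12, 27, 30, 7540, ATL, LAX), (12, 27, 30, 7540, DC, LAX), (12, 27, 30, 7540, DEN, LAX), (15, 19, 30, 190, ATL, ATL), (15, 19, 30, 190, DC, ATL), (15, 19, 30, 190, DEN, ATL)}
π[dst, dist]: project onto (dst, dist) (4 duplicate(s) eliminated) → {(ATL, 190), (LAX, 7540)}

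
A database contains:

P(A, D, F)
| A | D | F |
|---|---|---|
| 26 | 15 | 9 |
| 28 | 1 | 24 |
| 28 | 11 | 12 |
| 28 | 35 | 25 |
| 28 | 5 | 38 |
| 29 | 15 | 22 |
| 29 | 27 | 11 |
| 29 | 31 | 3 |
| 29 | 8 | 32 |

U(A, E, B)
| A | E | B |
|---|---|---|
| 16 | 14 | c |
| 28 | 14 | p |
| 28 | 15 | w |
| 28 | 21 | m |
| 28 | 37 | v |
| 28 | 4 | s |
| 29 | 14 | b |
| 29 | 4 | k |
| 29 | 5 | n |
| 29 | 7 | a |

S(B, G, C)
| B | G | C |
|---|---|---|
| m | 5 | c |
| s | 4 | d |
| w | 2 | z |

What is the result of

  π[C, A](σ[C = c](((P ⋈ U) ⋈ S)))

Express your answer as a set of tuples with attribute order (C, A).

{(c, 28)}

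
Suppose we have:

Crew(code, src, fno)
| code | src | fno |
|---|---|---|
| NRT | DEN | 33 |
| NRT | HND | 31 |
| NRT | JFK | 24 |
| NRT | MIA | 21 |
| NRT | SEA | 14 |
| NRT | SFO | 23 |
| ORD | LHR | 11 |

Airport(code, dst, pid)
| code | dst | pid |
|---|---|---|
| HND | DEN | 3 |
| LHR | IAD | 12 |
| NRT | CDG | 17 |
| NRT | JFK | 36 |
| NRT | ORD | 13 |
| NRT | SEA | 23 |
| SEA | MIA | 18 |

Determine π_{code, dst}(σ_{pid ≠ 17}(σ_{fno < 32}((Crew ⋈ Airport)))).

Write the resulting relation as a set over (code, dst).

{(NRT, JFK), (NRT, ORD), (NRT, SEA)}

Natural join on code: {(NRT, DEN, 33, CDG, 17), (NRT, DEN, 33, JFK, 36), (NRT, DEN, 33, ORD, 13), (NRT, DEN, 33, SEA, 23), (NRT, HND, 31, CDG, 17), (NRT, HND, 31, JFK, 36), (NRT, HND, 31, ORD, 13), (NRT, HND, 31, SEA, 23), (NRT, JFK, 24, CDG, 17), (NRT, JFK, 24, JFK, 36), (NRT, JFK, 24, ORD, 13), (NRT, JFK, 24, SEA, 23), (NRT, MIA, 21, CDG, 17), (NRT, MIA, 21, JFK, 36), (NRT, MIA, 21, ORD, 13), (NRT, MIA, 21, SEA, 23), (NRT, SEA, 14, CDG, 17), (NRT, SEA, 14, JFK, 36), (NRT, SEA, 14, ORD, 13), (NRT, SEA, 14, SEA, 23), (NRT, SFO, 23, CDG, 17), (NRT, SFO, 23, JFK, 36), (NRT, SFO, 23, ORD, 13), (NRT, SFO, 23, SEA, 23)}
σ[fno < 32]: keep tuples satisfying fno < 32 → {(NRT, HND, 31, CDG, 17), (NRT, HND, 31, JFK, 36), (NRT, HND, 31, ORD, 13), (NRT, HND, 31, SEA, 23), (NRT, JFK, 24, CDG, 17), (NRT, JFK, 24, JFK, 36), (NRT, JFK, 24, ORD, 13), (NRT, JFK, 24, SEA, 23), (NRT, MIA, 21, CDG, 17), (NRT, MIA, 21, JFK, 36), (NRT, MIA, 21, ORD, 13), (NRT, MIA, 21, SEA, 23), (NRT, SEA, 14, CDG, 17), (NRT, SEA, 14, JFK, 36), (NRT, SEA, 14, ORD, 13), (NRT, SEA, 14, SEA, 23), (NRT, SFO, 23, CDG, 17), (NRT, SFO, 23, JFK, 36), (NRT, SFO, 23, ORD, 13), (NRT, SFO, 23, SEA, 23)}
σ[pid ≠ 17]: keep tuples satisfying pid ≠ 17 → {(NRT, HND, 31, JFK, 36), (NRT, HND, 31, ORD, 13), (NRT, HND, 31, SEA, 23), (NRT, JFK, 24, JFK, 36), (NRT, JFK, 24, ORD, 13), (NRT, JFK, 24, SEA, 23), (NRT, MIA, 21, JFK, 36), (NRT, MIA, 21, ORD, 13), (NRT, MIA, 21, SEA, 23), (NRT, SEA, 14, JFK, 36), (NRT, SEA, 14, ORD, 13), (NRT, SEA, 14, SEA, 23), (NRT, SFO, 23, JFK, 36), (NRT, SFO, 23, ORD, 13), (NRT, SFO, 23, SEA, 23)}
π[code, dst]: project onto (code, dst) (12 duplicate(s) eliminated) → {(NRT, JFK), (NRT, ORD), (NRT, SEA)}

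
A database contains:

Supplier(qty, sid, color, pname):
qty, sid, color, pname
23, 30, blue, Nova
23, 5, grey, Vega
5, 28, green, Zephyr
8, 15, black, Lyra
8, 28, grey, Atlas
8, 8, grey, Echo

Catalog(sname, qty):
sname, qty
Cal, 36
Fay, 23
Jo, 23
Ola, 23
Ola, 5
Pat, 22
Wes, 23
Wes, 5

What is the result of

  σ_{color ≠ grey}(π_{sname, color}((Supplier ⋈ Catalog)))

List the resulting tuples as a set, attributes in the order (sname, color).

{(Fay, blue), (Jo, blue), (Ola, blue), (Ola, green), (Wes, blue), (Wes, green)}

Natural join on qty: {(23, 30, blue, Nova, Fay), (23, 30, blue, Nova, Jo), (23, 30, blue, Nova, Ola), (23, 30, blue, Nova, Wes), (23, 5, grey, Vega, Fay), (23, 5, grey, Vega, Jo), (23, 5, grey, Vega, Ola), (23, 5, grey, Vega, Wes), (5, 28, green, Zephyr, Ola), (5, 28, green, Zephyr, Wes)}
Projecting to sname, color: {(Fay, blue), (Fay, grey), (Jo, blue), (Jo, grey), (Ola, blue), (Ola, green), (Ola, grey), (Wes, blue), (Wes, green), (Wes, grey)}
σ[color ≠ grey]: keep tuples satisfying color ≠ grey → {(Fay, blue), (Jo, blue), (Ola, blue), (Ola, green), (Wes, blue), (Wes, green)}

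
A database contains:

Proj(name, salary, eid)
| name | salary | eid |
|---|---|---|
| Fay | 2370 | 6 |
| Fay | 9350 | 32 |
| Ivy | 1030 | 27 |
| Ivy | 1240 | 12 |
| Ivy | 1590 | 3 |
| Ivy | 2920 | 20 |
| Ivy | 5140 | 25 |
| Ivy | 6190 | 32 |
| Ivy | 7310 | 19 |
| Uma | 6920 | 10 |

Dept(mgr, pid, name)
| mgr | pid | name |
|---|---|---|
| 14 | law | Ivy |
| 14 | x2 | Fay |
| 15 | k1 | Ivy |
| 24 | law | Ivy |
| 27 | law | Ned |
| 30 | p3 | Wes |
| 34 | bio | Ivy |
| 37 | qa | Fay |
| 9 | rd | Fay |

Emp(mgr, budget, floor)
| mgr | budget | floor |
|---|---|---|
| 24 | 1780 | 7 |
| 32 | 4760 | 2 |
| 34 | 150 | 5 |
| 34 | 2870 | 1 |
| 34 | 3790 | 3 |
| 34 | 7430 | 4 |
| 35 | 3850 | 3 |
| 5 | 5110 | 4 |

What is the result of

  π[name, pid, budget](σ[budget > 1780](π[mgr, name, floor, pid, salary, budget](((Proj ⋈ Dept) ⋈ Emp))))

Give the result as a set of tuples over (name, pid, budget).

{(Ivy, bio, 2870), (Ivy, bio, 3790), (Ivy, bio, 7430)}

Joining Proj and Dept on name yields {(Fay, 2370, 6, 14, x2), (Fay, 2370, 6, 37, qa), (Fay, 2370, 6, 9, rd), (Fay, 9350, 32, 14, x2), (Fay, 9350, 32, 37, qa), (Fay, 9350, 32, 9, rd), (Ivy, 1030, 27, 14, law), (Ivy, 1030, 27, 15, k1), (Ivy, 1030, 27, 24, law), (Ivy, 1030, 27, 34, bio), (Ivy, 1240, 12, 14, law), (Ivy, 1240, 12, 15, k1), (Ivy, 1240, 12, 24, law), (Ivy, 1240, 12, 34, bio), (Ivy, 1590, 3, 14, law), (Ivy, 1590, 3, 15, k1), (Ivy, 1590, 3, 24, law), (Ivy, 1590, 3, 34, bio), (Ivy, 2920, 20, 14, law), (Ivy, 2920, 20, 15, k1), (Ivy, 2920, 20, 24, law), (Ivy, 2920, 20, 34, bio), (Ivy, 5140, 25, 14, law), (Ivy, 5140, 25, 15, k1), (Ivy, 5140, 25, 24, law), (Ivy, 5140, 25, 34, bio), (Ivy, 6190, 32, 14, law), (Ivy, 6190, 32, 15, k1), (Ivy, 6190, 32, 24, law), (Ivy, 6190, 32, 34, bio), (Ivy, 7310, 19, 14, law), (Ivy, 7310, 19, 15, k1), (Ivy, 7310, 19, 24, law), (Ivy, 7310, 19, 34, bio)}.
Joining (Proj ⋈ Dept) and Emp on mgr yields {(Ivy, 1030, 27, 24, law, 1780, 7), (Ivy, 1030, 27, 34, bio, 150, 5), (Ivy, 1030, 27, 34, bio, 2870, 1), (Ivy, 1030, 27, 34, bio, 3790, 3), (Ivy, 1030, 27, 34, bio, 7430, 4), (Ivy, 1240, 12, 24, law, 1780, 7), (Ivy, 1240, 12, 34, bio, 150, 5), (Ivy, 1240, 12, 34, bio, 2870, 1), (Ivy, 1240, 12, 34, bio, 3790, 3), (Ivy, 1240, 12, 34, bio, 7430, 4), (Ivy, 1590, 3, 24, law, 1780, 7), (Ivy, 1590, 3, 34, bio, 150, 5), (Ivy, 1590, 3, 34, bio, 2870, 1), (Ivy, 1590, 3, 34, bio, 3790, 3), (Ivy, 1590, 3, 34, bio, 7430, 4), (Ivy, 2920, 20, 24, law, 1780, 7), (Ivy, 2920, 20, 34, bio, 150, 5), (Ivy, 2920, 20, 34, bio, 2870, 1), (Ivy, 2920, 20, 34, bio, 3790, 3), (Ivy, 2920, 20, 34, bio, 7430, 4), (Ivy, 5140, 25, 24, law, 1780, 7), (Ivy, 5140, 25, 34, bio, 150, 5), (Ivy, 5140, 25, 34, bio, 2870, 1), (Ivy, 5140, 25, 34, bio, 3790, 3), (Ivy, 5140, 25, 34, bio, 7430, 4), (Ivy, 6190, 32, 24, law, 1780, 7), (Ivy, 6190, 32, 34, bio, 150, 5), (Ivy, 6190, 32, 34, bio, 2870, 1), (Ivy, 6190, 32, 34, bio, 3790, 3), (Ivy, 6190, 32, 34, bio, 7430, 4), (Ivy, 7310, 19, 24, law, 1780, 7), (Ivy, 7310, 19, 34, bio, 150, 5), (Ivy, 7310, 19, 34, bio, 2870, 1), (Ivy, 7310, 19, 34, bio, 3790, 3), (Ivy, 7310, 19, 34, bio, 7430, 4)}.
Projecting to mgr, name, floor, pid, salary, budget: {(24, Ivy, 7, law, 1030, 1780), (24, Ivy, 7, law, 1240, 1780), (24, Ivy, 7, law, 1590, 1780), (24, Ivy, 7, law, 2920, 1780), (24, Ivy, 7, law, 5140, 1780), (24, Ivy, 7, law, 6190, 1780), (24, Ivy, 7, law, 7310, 1780), (34, Ivy, 1, bio, 1030, 2870), (34, Ivy, 1, bio, 1240, 2870), (34, Ivy, 1, bio, 1590, 2870), (34, Ivy, 1, bio, 2920, 2870), (34, Ivy, 1, bio, 5140, 2870), (34, Ivy, 1, bio, 6190, 2870), (34, Ivy, 1, bio, 7310, 2870), (34, Ivy, 3, bio, 1030, 3790), (34, Ivy, 3, bio, 1240, 3790), (34, Ivy, 3, bio, 1590, 3790), (34, Ivy, 3, bio, 2920, 3790), (34, Ivy, 3, bio, 5140, 3790), (34, Ivy, 3, bio, 6190, 3790), (34, Ivy, 3, bio, 7310, 3790), (34, Ivy, 4, bio, 1030, 7430), (34, Ivy, 4, bio, 1240, 7430), (34, Ivy, 4, bio, 1590, 7430), (34, Ivy, 4, bio, 2920, 7430), (34, Ivy, 4, bio, 5140, 7430), (34, Ivy, 4, bio, 6190, 7430), (34, Ivy, 4, bio, 7310, 7430), (34, Ivy, 5, bio, 1030, 150), (34, Ivy, 5, bio, 1240, 150), (34, Ivy, 5, bio, 1590, 150), (34, Ivy, 5, bio, 2920, 150), (34, Ivy, 5, bio, 5140, 150), (34, Ivy, 5, bio, 6190, 150), (34, Ivy, 5, bio, 7310, 150)}
Selection budget > 1780: {(34, Ivy, 1, bio, 1030, 2870), (34, Ivy, 1, bio, 1240, 2870), (34, Ivy, 1, bio, 1590, 2870), (34, Ivy, 1, bio, 2920, 2870), (34, Ivy, 1, bio, 5140, 2870), (34, Ivy, 1, bio, 6190, 2870), (34, Ivy, 1, bio, 7310, 2870), (34, Ivy, 3, bio, 1030, 3790), (34, Ivy, 3, bio, 1240, 3790), (34, Ivy, 3, bio, 1590, 3790), (34, Ivy, 3, bio, 2920, 3790), (34, Ivy, 3, bio, 5140, 3790), (34, Ivy, 3, bio, 6190, 3790), (34, Ivy, 3, bio, 7310, 3790), (34, Ivy, 4, bio, 1030, 7430), (34, Ivy, 4, bio, 1240, 7430), (34, Ivy, 4, bio, 1590, 7430), (34, Ivy, 4, bio, 2920, 7430), (34, Ivy, 4, bio, 5140, 7430), (34, Ivy, 4, bio, 6190, 7430), (34, Ivy, 4, bio, 7310, 7430)}
Projecting to name, pid, budget (18 duplicate(s) eliminated): {(Ivy, bio, 2870), (Ivy, bio, 3790), (Ivy, bio, 7430)}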